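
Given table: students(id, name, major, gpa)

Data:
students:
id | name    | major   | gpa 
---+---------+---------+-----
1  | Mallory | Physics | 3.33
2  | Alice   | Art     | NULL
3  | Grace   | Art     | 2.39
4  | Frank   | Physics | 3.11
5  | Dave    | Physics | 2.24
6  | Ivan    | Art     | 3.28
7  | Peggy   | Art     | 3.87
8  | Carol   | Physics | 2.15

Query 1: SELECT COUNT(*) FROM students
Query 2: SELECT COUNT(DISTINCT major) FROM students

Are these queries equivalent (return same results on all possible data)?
No, not equivalent

Query 1 returns: [(8,)]
Query 2 returns: [(2,)]

Reason: COUNT(*) counts rows, COUNT(DISTINCT major) counts unique majors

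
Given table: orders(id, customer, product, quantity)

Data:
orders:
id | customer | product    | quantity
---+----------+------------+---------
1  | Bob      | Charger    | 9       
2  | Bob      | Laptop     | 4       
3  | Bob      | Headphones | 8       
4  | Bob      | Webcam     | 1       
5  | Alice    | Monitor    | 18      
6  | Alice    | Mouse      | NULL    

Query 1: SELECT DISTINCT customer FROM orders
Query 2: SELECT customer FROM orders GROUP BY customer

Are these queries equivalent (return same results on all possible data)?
Yes, equivalent

Both queries return: [('Alice',), ('Bob',)]

Reason: Both get unique customers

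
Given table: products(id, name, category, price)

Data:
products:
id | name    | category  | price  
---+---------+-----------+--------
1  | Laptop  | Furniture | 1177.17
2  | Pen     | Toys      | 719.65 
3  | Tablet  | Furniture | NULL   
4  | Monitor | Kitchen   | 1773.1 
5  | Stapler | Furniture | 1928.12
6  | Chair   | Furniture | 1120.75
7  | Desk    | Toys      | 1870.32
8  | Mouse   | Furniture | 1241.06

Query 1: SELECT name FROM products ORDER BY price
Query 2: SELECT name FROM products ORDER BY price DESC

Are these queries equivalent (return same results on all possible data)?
No, not equivalent

Query 1 returns: [('Tablet',), ('Pen',), ('Chair',), ('Laptop',), ('Mouse',), ('Monitor',), ('Desk',), ('Stapler',)]
Query 2 returns: [('Stapler',), ('Desk',), ('Monitor',), ('Mouse',), ('Laptop',), ('Chair',), ('Pen',), ('Tablet',)]

Reason: ASC vs DESC gives opposite ordering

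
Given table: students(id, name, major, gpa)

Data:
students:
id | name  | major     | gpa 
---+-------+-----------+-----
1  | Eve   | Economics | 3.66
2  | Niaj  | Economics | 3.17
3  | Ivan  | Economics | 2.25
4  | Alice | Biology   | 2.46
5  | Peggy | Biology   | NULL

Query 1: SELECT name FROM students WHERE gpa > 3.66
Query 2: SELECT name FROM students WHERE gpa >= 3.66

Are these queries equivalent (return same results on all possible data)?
No, not equivalent

Query 1 returns: []
Query 2 returns: [('Eve',)]

Reason: > vs >= gives different results when gpa = 3.66 exists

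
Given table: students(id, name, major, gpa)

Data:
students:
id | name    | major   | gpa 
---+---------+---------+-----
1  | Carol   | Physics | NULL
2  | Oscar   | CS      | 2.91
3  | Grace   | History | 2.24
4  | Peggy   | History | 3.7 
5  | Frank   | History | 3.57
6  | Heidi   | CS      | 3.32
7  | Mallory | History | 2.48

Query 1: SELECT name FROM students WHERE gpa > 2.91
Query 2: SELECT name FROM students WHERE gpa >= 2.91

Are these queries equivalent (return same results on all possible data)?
No, not equivalent

Query 1 returns: [('Peggy',), ('Frank',), ('Heidi',)]
Query 2 returns: [('Oscar',), ('Peggy',), ('Frank',), ('Heidi',)]

Reason: > vs >= gives different results when gpa = 2.91 exists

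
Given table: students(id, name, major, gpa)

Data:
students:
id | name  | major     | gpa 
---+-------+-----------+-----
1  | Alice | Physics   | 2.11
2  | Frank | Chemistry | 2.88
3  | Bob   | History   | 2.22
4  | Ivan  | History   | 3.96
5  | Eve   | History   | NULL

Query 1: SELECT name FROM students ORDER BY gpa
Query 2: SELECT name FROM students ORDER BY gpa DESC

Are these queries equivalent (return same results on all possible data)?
No, not equivalent

Query 1 returns: [('Eve',), ('Alice',), ('Bob',), ('Frank',), ('Ivan',)]
Query 2 returns: [('Ivan',), ('Frank',), ('Bob',), ('Alice',), ('Eve',)]

Reason: ASC vs DESC gives opposite ordering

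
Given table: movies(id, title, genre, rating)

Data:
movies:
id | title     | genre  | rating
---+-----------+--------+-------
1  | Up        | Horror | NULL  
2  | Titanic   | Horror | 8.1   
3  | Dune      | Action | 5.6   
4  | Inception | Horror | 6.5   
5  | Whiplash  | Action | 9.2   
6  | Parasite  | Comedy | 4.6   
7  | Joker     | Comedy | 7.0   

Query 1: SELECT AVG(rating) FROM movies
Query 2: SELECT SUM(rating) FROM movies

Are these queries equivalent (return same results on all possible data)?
No, not equivalent

Query 1 returns: [(6.833333333333333,)]
Query 2 returns: [(41.0,)]

Reason: AVG vs SUM give different aggregate values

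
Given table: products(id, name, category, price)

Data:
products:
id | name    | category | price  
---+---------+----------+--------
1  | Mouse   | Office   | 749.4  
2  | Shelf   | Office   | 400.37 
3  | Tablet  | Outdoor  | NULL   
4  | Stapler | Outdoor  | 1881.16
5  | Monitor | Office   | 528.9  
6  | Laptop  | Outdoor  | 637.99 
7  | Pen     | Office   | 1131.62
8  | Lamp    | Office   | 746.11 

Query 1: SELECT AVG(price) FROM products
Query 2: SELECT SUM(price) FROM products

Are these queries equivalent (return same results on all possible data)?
No, not equivalent

Query 1 returns: [(867.9357142857143,)]
Query 2 returns: [(6075.55,)]

Reason: AVG vs SUM give different aggregate values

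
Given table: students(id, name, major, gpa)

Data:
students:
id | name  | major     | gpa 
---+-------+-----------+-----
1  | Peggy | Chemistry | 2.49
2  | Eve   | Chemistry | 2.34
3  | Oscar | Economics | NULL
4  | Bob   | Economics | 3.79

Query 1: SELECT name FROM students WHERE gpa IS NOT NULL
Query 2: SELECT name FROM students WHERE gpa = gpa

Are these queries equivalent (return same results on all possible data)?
Yes, equivalent

Both queries return: [('Bob',), ('Eve',), ('Peggy',)]

Reason: IS NOT NULL vs self-equality (both exclude NULLs)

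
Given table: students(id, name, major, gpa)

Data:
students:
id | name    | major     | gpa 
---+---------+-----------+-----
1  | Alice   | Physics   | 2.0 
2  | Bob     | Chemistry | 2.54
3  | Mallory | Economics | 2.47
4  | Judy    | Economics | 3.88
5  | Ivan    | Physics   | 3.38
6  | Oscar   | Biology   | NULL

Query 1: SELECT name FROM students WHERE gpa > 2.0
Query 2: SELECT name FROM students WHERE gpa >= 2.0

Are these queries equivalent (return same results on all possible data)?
No, not equivalent

Query 1 returns: [('Bob',), ('Mallory',), ('Judy',), ('Ivan',)]
Query 2 returns: [('Alice',), ('Bob',), ('Mallory',), ('Judy',), ('Ivan',)]

Reason: > vs >= gives different results when gpa = 2.0 exists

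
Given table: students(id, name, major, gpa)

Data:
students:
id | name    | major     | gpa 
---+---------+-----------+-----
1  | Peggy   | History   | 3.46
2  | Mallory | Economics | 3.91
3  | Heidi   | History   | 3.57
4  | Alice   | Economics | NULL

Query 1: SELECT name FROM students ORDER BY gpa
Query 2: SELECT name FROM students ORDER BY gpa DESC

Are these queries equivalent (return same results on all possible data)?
No, not equivalent

Query 1 returns: [('Alice',), ('Peggy',), ('Heidi',), ('Mallory',)]
Query 2 returns: [('Mallory',), ('Heidi',), ('Peggy',), ('Alice',)]

Reason: ASC vs DESC gives opposite ordering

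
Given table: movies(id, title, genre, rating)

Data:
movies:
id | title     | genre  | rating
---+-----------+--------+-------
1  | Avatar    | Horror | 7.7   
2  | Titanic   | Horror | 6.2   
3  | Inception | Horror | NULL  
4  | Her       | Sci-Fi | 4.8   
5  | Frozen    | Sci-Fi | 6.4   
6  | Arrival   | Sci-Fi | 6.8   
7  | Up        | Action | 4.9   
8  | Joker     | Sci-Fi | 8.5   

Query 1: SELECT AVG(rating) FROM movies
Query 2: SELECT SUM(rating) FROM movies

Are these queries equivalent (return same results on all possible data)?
No, not equivalent

Query 1 returns: [(6.471428571428571,)]
Query 2 returns: [(45.3,)]

Reason: AVG vs SUM give different aggregate values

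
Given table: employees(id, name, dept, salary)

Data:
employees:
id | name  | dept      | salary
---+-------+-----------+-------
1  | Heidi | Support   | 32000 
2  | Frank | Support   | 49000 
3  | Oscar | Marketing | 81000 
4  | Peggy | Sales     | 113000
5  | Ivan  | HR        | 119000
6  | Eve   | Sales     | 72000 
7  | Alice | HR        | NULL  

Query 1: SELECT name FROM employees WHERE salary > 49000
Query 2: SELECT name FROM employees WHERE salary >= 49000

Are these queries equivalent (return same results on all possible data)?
No, not equivalent

Query 1 returns: [('Oscar',), ('Peggy',), ('Ivan',), ('Eve',)]
Query 2 returns: [('Frank',), ('Oscar',), ('Peggy',), ('Ivan',), ('Eve',)]

Reason: > vs >= gives different results when salary = 49000 exists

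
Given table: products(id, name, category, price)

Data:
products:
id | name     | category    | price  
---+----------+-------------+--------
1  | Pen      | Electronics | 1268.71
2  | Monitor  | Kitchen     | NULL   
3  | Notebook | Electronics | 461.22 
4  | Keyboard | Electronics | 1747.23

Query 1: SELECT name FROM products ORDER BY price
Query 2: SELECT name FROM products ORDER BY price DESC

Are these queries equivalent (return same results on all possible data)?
No, not equivalent

Query 1 returns: [('Monitor',), ('Notebook',), ('Pen',), ('Keyboard',)]
Query 2 returns: [('Keyboard',), ('Pen',), ('Notebook',), ('Monitor',)]

Reason: ASC vs DESC gives opposite ordering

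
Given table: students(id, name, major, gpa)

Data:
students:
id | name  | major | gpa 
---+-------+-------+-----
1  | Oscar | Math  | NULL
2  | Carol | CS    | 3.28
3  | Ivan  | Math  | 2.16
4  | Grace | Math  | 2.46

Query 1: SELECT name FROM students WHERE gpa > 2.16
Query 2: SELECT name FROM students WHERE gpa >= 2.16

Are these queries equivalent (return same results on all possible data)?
No, not equivalent

Query 1 returns: [('Carol',), ('Grace',)]
Query 2 returns: [('Carol',), ('Ivan',), ('Grace',)]

Reason: > vs >= gives different results when gpa = 2.16 exists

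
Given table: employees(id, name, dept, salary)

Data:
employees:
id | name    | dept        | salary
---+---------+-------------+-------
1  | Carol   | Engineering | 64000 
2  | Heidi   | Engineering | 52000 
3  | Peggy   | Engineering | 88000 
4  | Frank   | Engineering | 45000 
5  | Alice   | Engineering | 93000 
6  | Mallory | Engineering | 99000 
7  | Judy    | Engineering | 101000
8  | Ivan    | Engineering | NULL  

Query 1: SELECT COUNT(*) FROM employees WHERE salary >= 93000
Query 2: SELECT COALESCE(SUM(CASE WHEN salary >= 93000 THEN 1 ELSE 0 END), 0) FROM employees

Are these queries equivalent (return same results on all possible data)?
Yes, equivalent

Both queries return: [(3,)]

Reason: COUNT with WHERE vs conditional SUM (COALESCE handles empty-table NULL)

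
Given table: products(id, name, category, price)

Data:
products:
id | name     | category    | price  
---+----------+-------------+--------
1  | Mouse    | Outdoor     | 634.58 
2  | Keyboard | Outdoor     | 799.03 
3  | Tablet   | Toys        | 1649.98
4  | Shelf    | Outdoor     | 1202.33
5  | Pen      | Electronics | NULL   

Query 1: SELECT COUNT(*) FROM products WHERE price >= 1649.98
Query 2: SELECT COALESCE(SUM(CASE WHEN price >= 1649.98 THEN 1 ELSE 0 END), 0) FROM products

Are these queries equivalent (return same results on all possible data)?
Yes, equivalent

Both queries return: [(1,)]

Reason: COUNT with WHERE vs conditional SUM (COALESCE handles empty-table NULL)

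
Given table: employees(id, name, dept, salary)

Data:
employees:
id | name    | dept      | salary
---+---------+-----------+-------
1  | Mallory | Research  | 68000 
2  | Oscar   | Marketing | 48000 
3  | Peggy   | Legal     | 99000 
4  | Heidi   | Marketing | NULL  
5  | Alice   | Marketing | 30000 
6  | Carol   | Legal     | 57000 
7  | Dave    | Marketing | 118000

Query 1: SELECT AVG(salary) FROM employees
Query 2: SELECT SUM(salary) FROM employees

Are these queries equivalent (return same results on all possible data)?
No, not equivalent

Query 1 returns: [(70000.0,)]
Query 2 returns: [(420000,)]

Reason: AVG vs SUM give different aggregate values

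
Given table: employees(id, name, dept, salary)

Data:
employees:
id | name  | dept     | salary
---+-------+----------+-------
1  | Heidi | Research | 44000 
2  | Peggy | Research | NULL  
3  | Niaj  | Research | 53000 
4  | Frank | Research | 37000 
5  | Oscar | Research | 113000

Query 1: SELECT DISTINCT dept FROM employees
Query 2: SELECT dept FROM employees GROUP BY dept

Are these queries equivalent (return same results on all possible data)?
Yes, equivalent

Both queries return: [('Research',)]

Reason: Both get unique depts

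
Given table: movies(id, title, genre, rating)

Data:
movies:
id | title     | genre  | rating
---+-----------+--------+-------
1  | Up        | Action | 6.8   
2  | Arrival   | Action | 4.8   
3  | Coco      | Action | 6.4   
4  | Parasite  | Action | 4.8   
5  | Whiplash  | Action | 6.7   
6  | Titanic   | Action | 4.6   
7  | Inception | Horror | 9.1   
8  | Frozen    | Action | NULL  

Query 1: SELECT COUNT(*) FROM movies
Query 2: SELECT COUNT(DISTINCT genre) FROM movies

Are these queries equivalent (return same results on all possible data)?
No, not equivalent

Query 1 returns: [(8,)]
Query 2 returns: [(2,)]

Reason: COUNT(*) counts rows, COUNT(DISTINCT genre) counts unique genres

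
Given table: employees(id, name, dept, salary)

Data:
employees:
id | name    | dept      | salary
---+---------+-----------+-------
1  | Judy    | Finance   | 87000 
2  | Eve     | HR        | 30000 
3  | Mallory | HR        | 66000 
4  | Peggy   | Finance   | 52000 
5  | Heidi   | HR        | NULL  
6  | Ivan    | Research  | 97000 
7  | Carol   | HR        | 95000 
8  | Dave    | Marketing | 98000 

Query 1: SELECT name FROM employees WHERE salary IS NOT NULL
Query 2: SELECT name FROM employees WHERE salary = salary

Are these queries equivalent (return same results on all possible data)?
Yes, equivalent

Both queries return: [('Carol',), ('Dave',), ('Eve',), ('Ivan',), ('Judy',), ('Mallory',), ('Peggy',)]

Reason: IS NOT NULL vs self-equality (both exclude NULLs)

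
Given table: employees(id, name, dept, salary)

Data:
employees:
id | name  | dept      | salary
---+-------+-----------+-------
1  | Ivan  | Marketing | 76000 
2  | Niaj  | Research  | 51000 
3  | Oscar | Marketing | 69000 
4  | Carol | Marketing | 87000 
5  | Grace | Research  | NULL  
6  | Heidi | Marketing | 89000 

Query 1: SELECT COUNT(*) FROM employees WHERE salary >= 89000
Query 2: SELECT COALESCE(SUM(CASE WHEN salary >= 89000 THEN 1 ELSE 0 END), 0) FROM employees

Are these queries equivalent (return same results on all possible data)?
Yes, equivalent

Both queries return: [(1,)]

Reason: COUNT with WHERE vs conditional SUM (COALESCE handles empty-table NULL)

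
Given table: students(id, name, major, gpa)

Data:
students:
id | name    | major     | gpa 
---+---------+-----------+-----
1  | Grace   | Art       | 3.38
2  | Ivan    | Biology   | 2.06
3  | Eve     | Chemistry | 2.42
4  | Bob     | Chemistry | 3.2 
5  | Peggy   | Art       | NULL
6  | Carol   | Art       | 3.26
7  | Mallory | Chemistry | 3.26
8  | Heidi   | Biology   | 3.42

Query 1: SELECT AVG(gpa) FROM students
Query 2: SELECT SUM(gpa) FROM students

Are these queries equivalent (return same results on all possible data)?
No, not equivalent

Query 1 returns: [(3.0,)]
Query 2 returns: [(21.0,)]

Reason: AVG vs SUM give different aggregate values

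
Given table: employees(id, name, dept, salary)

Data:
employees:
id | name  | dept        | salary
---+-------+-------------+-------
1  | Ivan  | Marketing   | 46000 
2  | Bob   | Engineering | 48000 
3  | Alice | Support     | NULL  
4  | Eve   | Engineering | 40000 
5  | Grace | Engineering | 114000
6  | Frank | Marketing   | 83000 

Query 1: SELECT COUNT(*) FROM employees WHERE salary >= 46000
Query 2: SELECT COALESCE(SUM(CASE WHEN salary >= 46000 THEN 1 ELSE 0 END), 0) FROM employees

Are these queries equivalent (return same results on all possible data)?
Yes, equivalent

Both queries return: [(4,)]

Reason: COUNT with WHERE vs conditional SUM (COALESCE handles empty-table NULL)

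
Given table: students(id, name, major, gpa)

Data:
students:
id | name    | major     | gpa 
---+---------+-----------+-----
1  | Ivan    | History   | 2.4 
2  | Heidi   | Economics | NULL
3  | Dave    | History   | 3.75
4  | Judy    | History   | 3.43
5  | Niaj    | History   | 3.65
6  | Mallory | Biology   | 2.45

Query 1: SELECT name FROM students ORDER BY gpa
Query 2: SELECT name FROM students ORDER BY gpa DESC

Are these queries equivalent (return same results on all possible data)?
No, not equivalent

Query 1 returns: [('Heidi',), ('Ivan',), ('Mallory',), ('Judy',), ('Niaj',), ('Dave',)]
Query 2 returns: [('Dave',), ('Niaj',), ('Judy',), ('Mallory',), ('Ivan',), ('Heidi',)]

Reason: ASC vs DESC gives opposite ordering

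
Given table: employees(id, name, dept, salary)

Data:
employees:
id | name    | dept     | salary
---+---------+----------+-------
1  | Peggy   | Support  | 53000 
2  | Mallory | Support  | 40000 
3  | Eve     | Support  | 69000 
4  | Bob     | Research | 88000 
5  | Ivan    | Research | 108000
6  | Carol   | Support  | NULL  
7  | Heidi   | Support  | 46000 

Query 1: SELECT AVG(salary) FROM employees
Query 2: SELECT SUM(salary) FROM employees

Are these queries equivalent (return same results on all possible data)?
No, not equivalent

Query 1 returns: [(67333.33333333333,)]
Query 2 returns: [(404000,)]

Reason: AVG vs SUM give different aggregate values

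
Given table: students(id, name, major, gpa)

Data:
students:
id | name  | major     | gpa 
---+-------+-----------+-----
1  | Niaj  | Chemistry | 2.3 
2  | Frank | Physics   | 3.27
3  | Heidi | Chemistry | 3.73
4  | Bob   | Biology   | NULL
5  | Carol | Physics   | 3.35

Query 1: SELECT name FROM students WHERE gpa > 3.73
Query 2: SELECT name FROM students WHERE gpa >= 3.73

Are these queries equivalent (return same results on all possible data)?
No, not equivalent

Query 1 returns: []
Query 2 returns: [('Heidi',)]

Reason: > vs >= gives different results when gpa = 3.73 exists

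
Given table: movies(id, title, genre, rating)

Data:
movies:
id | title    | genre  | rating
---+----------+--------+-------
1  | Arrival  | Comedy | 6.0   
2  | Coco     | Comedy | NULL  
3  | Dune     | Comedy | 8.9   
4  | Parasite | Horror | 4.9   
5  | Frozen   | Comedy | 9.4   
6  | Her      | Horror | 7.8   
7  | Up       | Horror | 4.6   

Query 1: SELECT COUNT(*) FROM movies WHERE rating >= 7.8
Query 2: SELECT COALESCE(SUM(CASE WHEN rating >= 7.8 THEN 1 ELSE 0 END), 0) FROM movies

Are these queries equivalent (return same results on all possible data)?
Yes, equivalent

Both queries return: [(3,)]

Reason: COUNT with WHERE vs conditional SUM (COALESCE handles empty-table NULL)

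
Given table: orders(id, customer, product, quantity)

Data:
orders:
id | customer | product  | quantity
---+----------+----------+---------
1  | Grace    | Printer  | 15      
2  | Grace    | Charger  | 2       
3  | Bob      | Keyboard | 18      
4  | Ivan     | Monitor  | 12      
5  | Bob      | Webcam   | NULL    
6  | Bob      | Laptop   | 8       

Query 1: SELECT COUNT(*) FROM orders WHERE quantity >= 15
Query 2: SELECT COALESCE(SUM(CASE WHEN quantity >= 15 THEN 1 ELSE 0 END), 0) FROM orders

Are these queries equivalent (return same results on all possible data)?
Yes, equivalent

Both queries return: [(2,)]

Reason: COUNT with WHERE vs conditional SUM (COALESCE handles empty-table NULL)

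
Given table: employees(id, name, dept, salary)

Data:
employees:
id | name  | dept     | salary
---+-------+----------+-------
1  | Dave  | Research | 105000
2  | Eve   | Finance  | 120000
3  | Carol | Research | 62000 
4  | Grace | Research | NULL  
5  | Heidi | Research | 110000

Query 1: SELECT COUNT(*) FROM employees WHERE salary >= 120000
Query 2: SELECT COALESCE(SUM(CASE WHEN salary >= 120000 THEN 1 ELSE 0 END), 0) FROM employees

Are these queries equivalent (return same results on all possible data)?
Yes, equivalent

Both queries return: [(1,)]

Reason: COUNT with WHERE vs conditional SUM (COALESCE handles empty-table NULL)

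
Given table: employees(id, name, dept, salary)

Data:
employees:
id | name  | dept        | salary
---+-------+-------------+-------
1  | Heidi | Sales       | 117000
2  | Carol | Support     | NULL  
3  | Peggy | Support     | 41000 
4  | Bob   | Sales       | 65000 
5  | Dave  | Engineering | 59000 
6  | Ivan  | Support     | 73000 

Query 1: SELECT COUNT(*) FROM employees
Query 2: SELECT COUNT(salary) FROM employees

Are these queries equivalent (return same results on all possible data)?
No, not equivalent

Query 1 returns: [(6,)]
Query 2 returns: [(5,)]

Reason: COUNT(*) includes NULLs, COUNT(column) excludes them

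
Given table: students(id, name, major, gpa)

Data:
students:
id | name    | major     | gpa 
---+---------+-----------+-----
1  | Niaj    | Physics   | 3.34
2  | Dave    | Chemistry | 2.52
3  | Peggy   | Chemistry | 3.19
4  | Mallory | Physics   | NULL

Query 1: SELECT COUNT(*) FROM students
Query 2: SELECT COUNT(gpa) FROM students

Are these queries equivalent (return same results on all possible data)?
No, not equivalent

Query 1 returns: [(4,)]
Query 2 returns: [(3,)]

Reason: COUNT(*) includes NULLs, COUNT(column) excludes them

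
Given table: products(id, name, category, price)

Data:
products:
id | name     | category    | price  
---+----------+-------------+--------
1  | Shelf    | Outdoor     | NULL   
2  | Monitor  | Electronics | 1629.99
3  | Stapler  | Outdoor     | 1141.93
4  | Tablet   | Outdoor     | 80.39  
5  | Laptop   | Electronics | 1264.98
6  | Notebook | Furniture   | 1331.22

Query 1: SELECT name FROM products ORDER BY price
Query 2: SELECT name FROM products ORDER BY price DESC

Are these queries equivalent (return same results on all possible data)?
No, not equivalent

Query 1 returns: [('Shelf',), ('Tablet',), ('Stapler',), ('Laptop',), ('Notebook',), ('Monitor',)]
Query 2 returns: [('Monitor',), ('Notebook',), ('Laptop',), ('Stapler',), ('Tablet',), ('Shelf',)]

Reason: ASC vs DESC gives opposite ordering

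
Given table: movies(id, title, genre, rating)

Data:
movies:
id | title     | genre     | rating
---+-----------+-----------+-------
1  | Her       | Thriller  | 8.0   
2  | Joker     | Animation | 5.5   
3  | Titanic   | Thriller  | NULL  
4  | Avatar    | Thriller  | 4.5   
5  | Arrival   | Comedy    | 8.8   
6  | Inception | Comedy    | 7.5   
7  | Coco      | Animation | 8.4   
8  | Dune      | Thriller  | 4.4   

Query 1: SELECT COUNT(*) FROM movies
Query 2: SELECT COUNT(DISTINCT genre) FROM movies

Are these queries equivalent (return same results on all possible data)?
No, not equivalent

Query 1 returns: [(8,)]
Query 2 returns: [(3,)]

Reason: COUNT(*) counts rows, COUNT(DISTINCT genre) counts unique genres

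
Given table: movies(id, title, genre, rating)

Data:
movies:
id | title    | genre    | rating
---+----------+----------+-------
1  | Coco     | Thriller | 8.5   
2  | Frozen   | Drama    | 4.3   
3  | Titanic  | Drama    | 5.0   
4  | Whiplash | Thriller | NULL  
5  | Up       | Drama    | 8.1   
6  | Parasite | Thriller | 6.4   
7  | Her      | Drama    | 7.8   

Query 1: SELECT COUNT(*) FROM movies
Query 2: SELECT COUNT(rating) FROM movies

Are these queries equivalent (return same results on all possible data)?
No, not equivalent

Query 1 returns: [(7,)]
Query 2 returns: [(6,)]

Reason: COUNT(*) includes NULLs, COUNT(column) excludes them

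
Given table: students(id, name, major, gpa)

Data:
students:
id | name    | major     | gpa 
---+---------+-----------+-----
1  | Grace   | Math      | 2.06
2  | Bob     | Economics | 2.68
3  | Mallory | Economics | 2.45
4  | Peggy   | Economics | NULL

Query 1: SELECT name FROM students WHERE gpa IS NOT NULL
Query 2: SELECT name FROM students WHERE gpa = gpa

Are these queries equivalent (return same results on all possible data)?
Yes, equivalent

Both queries return: [('Bob',), ('Grace',), ('Mallory',)]

Reason: IS NOT NULL vs self-equality (both exclude NULLs)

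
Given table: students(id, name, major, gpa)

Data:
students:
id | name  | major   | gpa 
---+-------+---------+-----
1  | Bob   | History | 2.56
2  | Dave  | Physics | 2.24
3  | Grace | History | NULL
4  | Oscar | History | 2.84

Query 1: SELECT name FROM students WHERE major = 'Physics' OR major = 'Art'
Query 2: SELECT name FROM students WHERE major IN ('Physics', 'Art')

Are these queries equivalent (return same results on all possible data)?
Yes, equivalent

Both queries return: [('Dave',)]

Reason: OR vs IN are equivalent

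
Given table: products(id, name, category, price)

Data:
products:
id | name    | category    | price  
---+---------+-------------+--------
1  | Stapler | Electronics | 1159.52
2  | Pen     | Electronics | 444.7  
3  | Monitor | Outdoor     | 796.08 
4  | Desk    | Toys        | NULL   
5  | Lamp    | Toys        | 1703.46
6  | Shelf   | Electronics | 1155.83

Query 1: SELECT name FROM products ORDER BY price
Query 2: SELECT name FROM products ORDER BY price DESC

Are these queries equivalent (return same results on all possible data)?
No, not equivalent

Query 1 returns: [('Desk',), ('Pen',), ('Monitor',), ('Shelf',), ('Stapler',), ('Lamp',)]
Query 2 returns: [('Lamp',), ('Stapler',), ('Shelf',), ('Monitor',), ('Pen',), ('Desk',)]

Reason: ASC vs DESC gives opposite ordering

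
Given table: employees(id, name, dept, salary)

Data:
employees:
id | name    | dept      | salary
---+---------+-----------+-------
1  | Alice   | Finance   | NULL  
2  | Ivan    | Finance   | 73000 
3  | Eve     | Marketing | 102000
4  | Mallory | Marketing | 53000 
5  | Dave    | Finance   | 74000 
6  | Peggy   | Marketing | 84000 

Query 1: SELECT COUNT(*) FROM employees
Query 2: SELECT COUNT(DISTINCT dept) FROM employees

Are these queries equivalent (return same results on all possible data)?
No, not equivalent

Query 1 returns: [(6,)]
Query 2 returns: [(2,)]

Reason: COUNT(*) counts rows, COUNT(DISTINCT dept) counts unique depts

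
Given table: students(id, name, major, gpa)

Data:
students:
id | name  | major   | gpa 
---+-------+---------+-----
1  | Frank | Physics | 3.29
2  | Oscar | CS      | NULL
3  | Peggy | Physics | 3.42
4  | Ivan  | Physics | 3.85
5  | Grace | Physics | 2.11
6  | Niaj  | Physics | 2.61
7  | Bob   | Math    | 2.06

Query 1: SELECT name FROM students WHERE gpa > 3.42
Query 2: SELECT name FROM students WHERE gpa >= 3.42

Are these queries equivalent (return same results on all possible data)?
No, not equivalent

Query 1 returns: [('Ivan',)]
Query 2 returns: [('Peggy',), ('Ivan',)]

Reason: > vs >= gives different results when gpa = 3.42 exists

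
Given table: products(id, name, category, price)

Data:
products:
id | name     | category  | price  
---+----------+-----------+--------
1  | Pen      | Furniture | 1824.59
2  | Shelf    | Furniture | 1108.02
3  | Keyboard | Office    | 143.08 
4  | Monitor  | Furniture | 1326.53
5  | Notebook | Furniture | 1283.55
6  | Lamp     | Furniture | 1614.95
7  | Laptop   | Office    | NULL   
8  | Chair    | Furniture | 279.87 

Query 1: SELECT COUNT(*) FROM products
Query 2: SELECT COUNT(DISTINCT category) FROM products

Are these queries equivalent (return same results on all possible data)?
No, not equivalent

Query 1 returns: [(8,)]
Query 2 returns: [(2,)]

Reason: COUNT(*) counts rows, COUNT(DISTINCT category) counts unique categorys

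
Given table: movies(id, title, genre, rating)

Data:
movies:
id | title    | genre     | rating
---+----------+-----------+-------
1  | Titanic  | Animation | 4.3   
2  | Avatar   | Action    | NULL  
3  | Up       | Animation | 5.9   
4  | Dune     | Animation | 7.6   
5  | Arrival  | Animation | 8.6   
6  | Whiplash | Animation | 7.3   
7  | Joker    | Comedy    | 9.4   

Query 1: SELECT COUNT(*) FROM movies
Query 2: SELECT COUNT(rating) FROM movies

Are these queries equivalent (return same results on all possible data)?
No, not equivalent

Query 1 returns: [(7,)]
Query 2 returns: [(6,)]

Reason: COUNT(*) includes NULLs, COUNT(column) excludes them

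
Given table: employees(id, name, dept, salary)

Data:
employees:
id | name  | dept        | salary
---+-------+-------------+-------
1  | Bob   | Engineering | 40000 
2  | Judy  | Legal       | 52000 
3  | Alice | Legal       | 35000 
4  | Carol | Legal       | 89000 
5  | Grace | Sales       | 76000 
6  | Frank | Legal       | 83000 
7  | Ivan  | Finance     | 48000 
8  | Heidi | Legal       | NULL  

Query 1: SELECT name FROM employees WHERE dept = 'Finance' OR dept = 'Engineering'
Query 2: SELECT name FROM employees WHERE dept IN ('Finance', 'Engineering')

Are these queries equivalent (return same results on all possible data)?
Yes, equivalent

Both queries return: [('Bob',), ('Ivan',)]

Reason: OR vs IN are equivalent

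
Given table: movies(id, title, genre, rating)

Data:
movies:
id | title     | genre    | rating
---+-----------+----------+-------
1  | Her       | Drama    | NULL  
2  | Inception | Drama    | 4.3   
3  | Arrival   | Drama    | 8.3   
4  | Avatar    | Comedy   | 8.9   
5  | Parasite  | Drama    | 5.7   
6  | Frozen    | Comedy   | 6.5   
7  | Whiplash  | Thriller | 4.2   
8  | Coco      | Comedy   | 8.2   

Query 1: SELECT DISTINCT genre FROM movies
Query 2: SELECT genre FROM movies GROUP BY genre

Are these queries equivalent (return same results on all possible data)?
Yes, equivalent

Both queries return: [('Comedy',), ('Drama',), ('Thriller',)]

Reason: Both get unique genres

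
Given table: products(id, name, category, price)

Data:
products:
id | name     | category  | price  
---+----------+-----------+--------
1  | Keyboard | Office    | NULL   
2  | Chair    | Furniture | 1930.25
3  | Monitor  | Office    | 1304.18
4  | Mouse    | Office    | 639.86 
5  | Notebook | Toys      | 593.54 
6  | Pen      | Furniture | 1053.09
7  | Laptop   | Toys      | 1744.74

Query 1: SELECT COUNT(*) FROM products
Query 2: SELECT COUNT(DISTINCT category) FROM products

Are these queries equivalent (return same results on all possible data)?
No, not equivalent

Query 1 returns: [(7,)]
Query 2 returns: [(3,)]

Reason: COUNT(*) counts rows, COUNT(DISTINCT category) counts unique categorys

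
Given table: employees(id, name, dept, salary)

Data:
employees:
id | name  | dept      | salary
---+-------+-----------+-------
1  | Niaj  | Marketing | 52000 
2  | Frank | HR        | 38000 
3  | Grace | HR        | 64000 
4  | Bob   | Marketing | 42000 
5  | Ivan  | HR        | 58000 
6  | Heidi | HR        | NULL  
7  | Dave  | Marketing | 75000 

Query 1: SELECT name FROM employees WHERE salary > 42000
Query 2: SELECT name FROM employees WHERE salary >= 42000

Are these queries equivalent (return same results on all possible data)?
No, not equivalent

Query 1 returns: [('Niaj',), ('Grace',), ('Ivan',), ('Dave',)]
Query 2 returns: [('Niaj',), ('Grace',), ('Bob',), ('Ivan',), ('Dave',)]

Reason: > vs >= gives different results when salary = 42000 exists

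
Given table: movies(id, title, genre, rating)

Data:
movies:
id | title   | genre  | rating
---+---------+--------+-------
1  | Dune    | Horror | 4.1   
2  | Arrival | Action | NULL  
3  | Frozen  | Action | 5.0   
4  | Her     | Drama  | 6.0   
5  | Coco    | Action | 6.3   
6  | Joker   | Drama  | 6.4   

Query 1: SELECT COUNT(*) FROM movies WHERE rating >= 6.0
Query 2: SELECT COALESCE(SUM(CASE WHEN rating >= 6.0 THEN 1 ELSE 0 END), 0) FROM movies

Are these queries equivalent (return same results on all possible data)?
Yes, equivalent

Both queries return: [(3,)]

Reason: COUNT with WHERE vs conditional SUM (COALESCE handles empty-table NULL)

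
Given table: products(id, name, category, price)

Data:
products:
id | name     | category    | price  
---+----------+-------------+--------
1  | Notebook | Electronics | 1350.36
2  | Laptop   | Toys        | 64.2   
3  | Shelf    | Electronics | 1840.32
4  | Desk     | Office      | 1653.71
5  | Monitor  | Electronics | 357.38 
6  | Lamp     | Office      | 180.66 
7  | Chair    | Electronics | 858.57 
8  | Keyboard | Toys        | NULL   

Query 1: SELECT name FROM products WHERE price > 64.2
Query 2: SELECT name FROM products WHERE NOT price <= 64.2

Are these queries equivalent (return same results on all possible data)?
Yes, equivalent

Both queries return: [('Chair',), ('Desk',), ('Lamp',), ('Monitor',), ('Notebook',), ('Shelf',)]

Reason: Both filter price > 64.2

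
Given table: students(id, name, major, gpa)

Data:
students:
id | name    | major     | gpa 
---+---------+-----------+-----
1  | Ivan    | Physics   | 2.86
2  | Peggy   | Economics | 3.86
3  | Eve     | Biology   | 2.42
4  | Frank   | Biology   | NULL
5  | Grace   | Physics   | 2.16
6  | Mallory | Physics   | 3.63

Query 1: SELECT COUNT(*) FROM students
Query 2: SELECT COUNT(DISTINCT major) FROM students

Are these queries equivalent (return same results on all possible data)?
No, not equivalent

Query 1 returns: [(6,)]
Query 2 returns: [(3,)]

Reason: COUNT(*) counts rows, COUNT(DISTINCT major) counts unique majors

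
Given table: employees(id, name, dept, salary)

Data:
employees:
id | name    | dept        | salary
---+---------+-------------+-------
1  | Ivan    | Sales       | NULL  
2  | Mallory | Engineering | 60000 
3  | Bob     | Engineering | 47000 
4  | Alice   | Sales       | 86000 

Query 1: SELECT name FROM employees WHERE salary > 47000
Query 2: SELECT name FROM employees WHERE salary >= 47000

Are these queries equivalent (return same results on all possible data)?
No, not equivalent

Query 1 returns: [('Mallory',), ('Alice',)]
Query 2 returns: [('Mallory',), ('Bob',), ('Alice',)]

Reason: > vs >= gives different results when salary = 47000 exists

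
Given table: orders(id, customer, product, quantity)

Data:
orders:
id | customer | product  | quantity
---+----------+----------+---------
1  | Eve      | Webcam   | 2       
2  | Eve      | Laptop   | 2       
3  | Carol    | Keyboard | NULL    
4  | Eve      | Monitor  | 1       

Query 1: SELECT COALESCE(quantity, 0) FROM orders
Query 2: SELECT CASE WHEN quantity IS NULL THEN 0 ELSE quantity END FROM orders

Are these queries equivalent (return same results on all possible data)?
Yes, equivalent

Both queries return: [(0,), (1,), (2,), (2,)]

Reason: COALESCE vs CASE for NULL handling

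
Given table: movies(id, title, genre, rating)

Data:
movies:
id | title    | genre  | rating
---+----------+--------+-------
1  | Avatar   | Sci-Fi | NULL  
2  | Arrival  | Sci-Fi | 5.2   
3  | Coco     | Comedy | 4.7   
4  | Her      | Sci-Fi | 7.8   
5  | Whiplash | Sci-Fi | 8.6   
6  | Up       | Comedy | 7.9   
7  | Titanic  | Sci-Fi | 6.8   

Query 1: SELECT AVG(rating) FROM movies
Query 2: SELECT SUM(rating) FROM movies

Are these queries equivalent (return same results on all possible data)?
No, not equivalent

Query 1 returns: [(6.833333333333333,)]
Query 2 returns: [(41.0,)]

Reason: AVG vs SUM give different aggregate values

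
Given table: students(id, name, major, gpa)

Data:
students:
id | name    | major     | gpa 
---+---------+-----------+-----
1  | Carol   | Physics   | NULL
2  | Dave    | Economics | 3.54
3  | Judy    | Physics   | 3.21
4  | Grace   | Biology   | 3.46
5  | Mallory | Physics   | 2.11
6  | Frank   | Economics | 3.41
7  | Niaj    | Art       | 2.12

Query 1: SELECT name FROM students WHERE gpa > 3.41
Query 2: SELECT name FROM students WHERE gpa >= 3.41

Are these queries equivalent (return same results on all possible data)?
No, not equivalent

Query 1 returns: [('Dave',), ('Grace',)]
Query 2 returns: [('Dave',), ('Grace',), ('Frank',)]

Reason: > vs >= gives different results when gpa = 3.41 exists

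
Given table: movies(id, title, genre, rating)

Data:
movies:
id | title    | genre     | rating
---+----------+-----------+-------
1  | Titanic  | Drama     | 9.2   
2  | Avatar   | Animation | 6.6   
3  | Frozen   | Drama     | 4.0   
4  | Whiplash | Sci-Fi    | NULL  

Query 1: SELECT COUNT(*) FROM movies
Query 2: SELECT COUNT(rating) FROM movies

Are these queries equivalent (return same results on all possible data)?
No, not equivalent

Query 1 returns: [(4,)]
Query 2 returns: [(3,)]

Reason: COUNT(*) includes NULLs, COUNT(column) excludes them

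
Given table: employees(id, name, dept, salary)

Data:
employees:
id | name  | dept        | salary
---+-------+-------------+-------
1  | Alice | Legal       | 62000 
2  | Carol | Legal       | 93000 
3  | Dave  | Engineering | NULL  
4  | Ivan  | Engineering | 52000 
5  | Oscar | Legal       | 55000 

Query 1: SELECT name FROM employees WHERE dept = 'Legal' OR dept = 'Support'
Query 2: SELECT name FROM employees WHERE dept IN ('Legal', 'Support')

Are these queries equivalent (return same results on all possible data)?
Yes, equivalent

Both queries return: [('Alice',), ('Carol',), ('Oscar',)]

Reason: OR vs IN are equivalent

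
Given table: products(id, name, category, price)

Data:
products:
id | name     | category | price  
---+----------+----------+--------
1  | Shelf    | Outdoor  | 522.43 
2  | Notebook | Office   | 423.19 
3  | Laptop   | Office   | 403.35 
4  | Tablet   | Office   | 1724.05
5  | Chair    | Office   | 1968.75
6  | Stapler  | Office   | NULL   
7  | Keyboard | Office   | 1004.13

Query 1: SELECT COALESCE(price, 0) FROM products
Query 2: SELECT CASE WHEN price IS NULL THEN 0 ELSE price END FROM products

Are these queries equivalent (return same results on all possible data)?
Yes, equivalent

Both queries return: [(0,), (403.35,), (423.19,), (522.43,), (1004.13,), (1724.05,), (1968.75,)]

Reason: COALESCE vs CASE for NULL handling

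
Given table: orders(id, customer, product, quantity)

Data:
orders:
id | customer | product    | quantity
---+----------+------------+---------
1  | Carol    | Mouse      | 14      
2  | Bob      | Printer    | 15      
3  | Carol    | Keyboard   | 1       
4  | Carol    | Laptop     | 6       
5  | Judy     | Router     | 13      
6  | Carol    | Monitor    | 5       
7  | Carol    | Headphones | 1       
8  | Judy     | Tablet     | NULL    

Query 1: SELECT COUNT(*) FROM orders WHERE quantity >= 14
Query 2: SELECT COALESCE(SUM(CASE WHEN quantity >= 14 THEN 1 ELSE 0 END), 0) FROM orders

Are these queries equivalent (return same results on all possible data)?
Yes, equivalent

Both queries return: [(2,)]

Reason: COUNT with WHERE vs conditional SUM (COALESCE handles empty-table NULL)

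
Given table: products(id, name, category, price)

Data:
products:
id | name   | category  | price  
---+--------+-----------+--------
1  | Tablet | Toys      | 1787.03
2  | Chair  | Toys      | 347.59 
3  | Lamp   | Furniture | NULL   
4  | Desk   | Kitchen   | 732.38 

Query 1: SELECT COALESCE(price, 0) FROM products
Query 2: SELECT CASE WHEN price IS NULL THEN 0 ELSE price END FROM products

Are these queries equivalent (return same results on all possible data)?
Yes, equivalent

Both queries return: [(0,), (347.59,), (732.38,), (1787.03,)]

Reason: COALESCE vs CASE for NULL handling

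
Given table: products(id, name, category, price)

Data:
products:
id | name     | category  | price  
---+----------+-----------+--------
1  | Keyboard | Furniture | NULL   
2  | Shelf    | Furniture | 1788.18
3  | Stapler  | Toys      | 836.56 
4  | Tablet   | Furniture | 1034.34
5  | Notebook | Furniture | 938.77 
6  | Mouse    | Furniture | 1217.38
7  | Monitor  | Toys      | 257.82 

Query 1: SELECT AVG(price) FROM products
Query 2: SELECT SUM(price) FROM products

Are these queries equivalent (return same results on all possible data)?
No, not equivalent

Query 1 returns: [(1012.1750000000001,)]
Query 2 returns: [(6073.05,)]

Reason: AVG vs SUM give different aggregate values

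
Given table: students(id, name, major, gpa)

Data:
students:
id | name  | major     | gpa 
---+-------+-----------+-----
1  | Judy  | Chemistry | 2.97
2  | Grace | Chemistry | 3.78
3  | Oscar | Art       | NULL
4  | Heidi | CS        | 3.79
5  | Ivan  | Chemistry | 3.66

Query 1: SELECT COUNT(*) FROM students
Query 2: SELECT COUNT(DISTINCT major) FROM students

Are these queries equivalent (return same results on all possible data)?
No, not equivalent

Query 1 returns: [(5,)]
Query 2 returns: [(3,)]

Reason: COUNT(*) counts rows, COUNT(DISTINCT major) counts unique majors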